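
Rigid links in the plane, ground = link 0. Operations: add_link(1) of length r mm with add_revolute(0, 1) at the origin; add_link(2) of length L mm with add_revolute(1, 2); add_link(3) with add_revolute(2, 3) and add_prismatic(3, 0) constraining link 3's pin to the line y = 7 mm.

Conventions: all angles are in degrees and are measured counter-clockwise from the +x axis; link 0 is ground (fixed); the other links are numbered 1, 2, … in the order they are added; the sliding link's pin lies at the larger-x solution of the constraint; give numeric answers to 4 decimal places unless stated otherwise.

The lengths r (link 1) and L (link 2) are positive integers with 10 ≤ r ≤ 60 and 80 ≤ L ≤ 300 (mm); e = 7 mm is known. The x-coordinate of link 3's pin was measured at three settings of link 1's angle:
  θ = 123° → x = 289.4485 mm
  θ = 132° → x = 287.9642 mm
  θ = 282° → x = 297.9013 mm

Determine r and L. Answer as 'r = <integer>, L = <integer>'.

constraint per measurement: (x − r cos θ)² + (r sin θ − e)² = L²
subtracting the θ₁ and θ₂ equations cancels the r² and L² terms:
r = (x₁² − x₂²) / (2[(x₁cos θ₁ + e sin θ₁) − (x₂cos θ₂ + e sin θ₂)]) = 12.0004 → r = 12
L² = (x₁ − r cos θ₁)² + (r sin θ₁ − e)² = 87616.0163 → L = 296.0000 → L = 296
check at θ₃=282°: x = 297.9013 (printed 297.9013) ✓

r = 12, L = 296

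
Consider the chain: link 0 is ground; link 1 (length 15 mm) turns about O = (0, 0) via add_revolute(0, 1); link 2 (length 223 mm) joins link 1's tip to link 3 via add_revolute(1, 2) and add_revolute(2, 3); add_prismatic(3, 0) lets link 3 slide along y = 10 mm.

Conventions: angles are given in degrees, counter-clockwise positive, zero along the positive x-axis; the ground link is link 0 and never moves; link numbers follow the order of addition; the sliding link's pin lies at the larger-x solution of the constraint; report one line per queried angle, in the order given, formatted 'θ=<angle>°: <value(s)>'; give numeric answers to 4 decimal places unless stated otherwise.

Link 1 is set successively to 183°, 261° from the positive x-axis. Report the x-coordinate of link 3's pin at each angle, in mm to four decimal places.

geometry: r = 15 mm, L = 223 mm, e = 10 mm
θ=183°: crank pin P = (r cos θ, r sin θ) = (-14.979443, -0.785039)
θ=183°: h = r sin θ − e = -0.785039 − 10 = -10.785039
θ=183°: x = r cos θ + √(L² − h²) = -14.979443 + 222.739047 = 207.759604
θ=261°: crank pin P = (r cos θ, r sin θ) = (-2.346517, -14.815325)
θ=261°: h = r sin θ − e = -14.815325 − 10 = -24.815325
θ=261°: x = r cos θ + √(L² − h²) = -2.346517 + 221.614981 = 219.268464

θ=183°: 207.7596
θ=261°: 219.2685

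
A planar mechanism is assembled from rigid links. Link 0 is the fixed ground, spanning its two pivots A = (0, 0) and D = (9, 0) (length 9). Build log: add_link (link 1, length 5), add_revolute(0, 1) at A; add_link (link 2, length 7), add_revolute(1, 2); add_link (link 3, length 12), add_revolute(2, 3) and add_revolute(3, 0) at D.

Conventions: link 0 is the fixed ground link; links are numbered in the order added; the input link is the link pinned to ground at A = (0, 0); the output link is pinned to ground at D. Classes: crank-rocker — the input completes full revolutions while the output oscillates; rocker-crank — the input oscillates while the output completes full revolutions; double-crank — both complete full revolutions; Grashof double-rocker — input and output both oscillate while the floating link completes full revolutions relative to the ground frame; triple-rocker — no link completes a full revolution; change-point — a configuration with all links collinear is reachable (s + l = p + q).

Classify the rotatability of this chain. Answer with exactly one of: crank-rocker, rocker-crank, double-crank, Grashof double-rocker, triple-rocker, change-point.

lengths: ground=9, input=5, coupler=7, output=12
sorted: s=5 (shortest), l=12 (longest), p+q=16
s + l = 17 vs p + q = 16
s + l > p + q → non-Grashof → no link fully rotates → triple-rocker

triple-rocker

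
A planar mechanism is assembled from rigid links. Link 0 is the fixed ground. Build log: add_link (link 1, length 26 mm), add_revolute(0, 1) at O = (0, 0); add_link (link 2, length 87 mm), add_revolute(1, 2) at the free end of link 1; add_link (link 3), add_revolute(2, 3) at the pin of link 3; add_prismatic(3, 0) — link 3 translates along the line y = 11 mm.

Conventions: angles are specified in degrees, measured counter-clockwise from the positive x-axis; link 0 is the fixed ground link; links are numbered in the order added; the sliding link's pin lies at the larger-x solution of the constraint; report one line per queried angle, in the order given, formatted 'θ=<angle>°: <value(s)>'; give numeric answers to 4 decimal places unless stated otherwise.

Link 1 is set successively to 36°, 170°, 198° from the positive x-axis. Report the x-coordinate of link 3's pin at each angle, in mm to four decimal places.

geometry: r = 26 mm, L = 87 mm, e = 11 mm
θ=36°: crank pin P = (r cos θ, r sin θ) = (21.034442, 15.282417)
θ=36°: h = r sin θ − e = 15.282417 − 11 = 4.282417
θ=36°: x = r cos θ + √(L² − h²) = 21.034442 + 86.894539 = 107.928981
θ=170°: crank pin P = (r cos θ, r sin θ) = (-25.605002, 4.514853)
θ=170°: h = r sin θ − e = 4.514853 − 11 = -6.485147
θ=170°: x = r cos θ + √(L² − h²) = -25.605002 + 86.757956 = 61.152954
θ=198°: crank pin P = (r cos θ, r sin θ) = (-24.727469, -8.034442)
θ=198°: h = r sin θ − e = -8.034442 − 11 = -19.034442
θ=198°: x = r cos θ + √(L² − h²) = -24.727469 + 84.892226 = 60.164757

θ=36°: 107.9290
θ=170°: 61.1530
θ=198°: 60.1648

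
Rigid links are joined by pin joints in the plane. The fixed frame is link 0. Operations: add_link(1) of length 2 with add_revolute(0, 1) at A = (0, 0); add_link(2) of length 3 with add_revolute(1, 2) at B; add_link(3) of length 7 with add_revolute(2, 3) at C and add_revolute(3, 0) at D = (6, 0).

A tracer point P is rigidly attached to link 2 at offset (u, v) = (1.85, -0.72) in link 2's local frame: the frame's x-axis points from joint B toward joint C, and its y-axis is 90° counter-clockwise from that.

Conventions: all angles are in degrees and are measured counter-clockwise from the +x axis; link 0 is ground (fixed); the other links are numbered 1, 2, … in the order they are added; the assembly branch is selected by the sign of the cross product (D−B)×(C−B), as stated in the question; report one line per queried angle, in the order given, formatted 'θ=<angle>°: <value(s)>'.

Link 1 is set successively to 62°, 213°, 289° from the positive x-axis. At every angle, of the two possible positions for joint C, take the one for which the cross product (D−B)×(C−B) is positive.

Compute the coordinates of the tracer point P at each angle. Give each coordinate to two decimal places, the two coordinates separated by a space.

A=(0,0), D=(6.00,0)
θ=62°: B = A + 2.00·(cos62°, sin62°) = (0.9389, 1.7659)
θ=62°: |BD| = 5.3603
θ=62°: circle(B,3.00) ∩ circle(D,7.00): a=-1.0510, h=2.8099
θ=62°:   candidates: C₊=(0.8723,4.7652) cross=15.062; C₋=(-0.9791,-0.5409) cross=-15.062
θ=62°:   branch + wants cross > 0 → take C=(0.8723,4.7652) (cross=15.062)
θ=62°: ex = (C−B)/|BC| = (-0.0222,0.9998); ey = (-0.9998,-0.0222)
θ=62°: P = B + 1.85·ex + -0.72·ey = (1.6177,3.6314)
θ=213°: B = A + 2.00·(cos213°, sin213°) = (-1.6773, -1.0893)
θ=213°: |BD| = 7.7542
θ=213°: circle(B,3.00) ∩ circle(D,7.00): a=1.2979, h=2.7047
θ=213°:   candidates: C₊=(-0.7723,1.7709) cross=20.973; C₋=(-0.0124,-3.5849) cross=-20.973
θ=213°:   branch + wants cross > 0 → take C=(-0.7723,1.7709) (cross=20.973)
θ=213°: ex = (C−B)/|BC| = (0.3017,0.9534); ey = (-0.9534,0.3017)
θ=213°: P = B + 1.85·ex + -0.72·ey = (-0.4328,0.4573)
θ=289°: B = A + 2.00·(cos289°, sin289°) = (0.6511, -1.8910)
θ=289°: |BD| = 5.6733
θ=289°: circle(B,3.00) ∩ circle(D,7.00): a=-0.6886, h=2.9199
θ=289°:   candidates: C₊=(-0.9714,0.6323) cross=16.565; C₋=(0.9752,-4.8735) cross=-16.565
θ=289°:   branch + wants cross > 0 → take C=(-0.9714,0.6323) (cross=16.565)
θ=289°: ex = (C−B)/|BC| = (-0.5408,0.8411); ey = (-0.8411,-0.5408)
θ=289°: P = B + 1.85·ex + -0.72·ey = (0.2562,0.0545)

θ=62°: 1.62 3.63
θ=213°: -0.43 0.46
θ=289°: 0.26 0.05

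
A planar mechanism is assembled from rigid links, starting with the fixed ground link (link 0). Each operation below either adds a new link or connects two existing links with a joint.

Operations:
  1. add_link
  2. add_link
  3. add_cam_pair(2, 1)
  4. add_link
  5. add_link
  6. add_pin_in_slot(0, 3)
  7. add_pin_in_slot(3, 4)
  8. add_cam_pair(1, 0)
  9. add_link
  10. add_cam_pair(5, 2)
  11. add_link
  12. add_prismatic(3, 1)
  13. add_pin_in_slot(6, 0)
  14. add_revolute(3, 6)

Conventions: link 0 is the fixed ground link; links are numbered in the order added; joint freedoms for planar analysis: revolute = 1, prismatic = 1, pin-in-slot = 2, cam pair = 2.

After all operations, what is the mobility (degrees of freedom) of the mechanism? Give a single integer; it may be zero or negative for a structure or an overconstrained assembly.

ground; <1,0,0>
#1 <2,0,0>
#2 <3,0,0>
C:2↔1 J2 <3,0,1>
#3 <4,0,1>
#4 <5,0,1>
PS:0↔3 J2 <5,0,2>
PS:3↔4 J2 <5,0,3>
C:1↔0 J2 <5,0,4>
#5 <6,0,4>
C:5↔2 J2 <6,0,5>
#6 <7,0,5>
P:3↔1 J1 <7,1,5>
PS:6↔0 J2 <7,1,6>
R:3↔6 J1 <7,2,6>
3×6 − 2×2 − 1×6 = 8

M = 8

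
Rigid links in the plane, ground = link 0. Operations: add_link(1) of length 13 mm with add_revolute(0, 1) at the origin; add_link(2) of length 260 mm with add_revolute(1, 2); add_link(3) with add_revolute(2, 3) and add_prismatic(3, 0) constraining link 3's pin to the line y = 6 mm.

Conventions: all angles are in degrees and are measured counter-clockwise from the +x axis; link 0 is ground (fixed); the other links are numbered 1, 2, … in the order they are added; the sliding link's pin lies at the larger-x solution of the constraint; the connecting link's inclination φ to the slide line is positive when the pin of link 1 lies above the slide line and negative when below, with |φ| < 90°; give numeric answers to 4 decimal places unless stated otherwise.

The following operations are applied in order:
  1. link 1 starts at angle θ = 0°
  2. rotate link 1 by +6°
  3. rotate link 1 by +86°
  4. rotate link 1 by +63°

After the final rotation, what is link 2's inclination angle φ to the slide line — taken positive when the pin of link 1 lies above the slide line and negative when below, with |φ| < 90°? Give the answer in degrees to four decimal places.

geometry: r = 13 mm, L = 260 mm, e = 6 mm; θ starts at 0°
rotate link 1 by +6°: θ ← 0° +6° = 6°
rotate link 1 by +86°: θ ← 6° +86° = 92°
rotate link 1 by +63°: θ ← 92° +63° = 155°
h = r sin θ − e = 5.494037 − 6 = -0.505963
sin φ = h / L = -0.505963 / 260 = -0.00194601
φ = arcsin(-0.00194601) = -0.111498°

-0.1115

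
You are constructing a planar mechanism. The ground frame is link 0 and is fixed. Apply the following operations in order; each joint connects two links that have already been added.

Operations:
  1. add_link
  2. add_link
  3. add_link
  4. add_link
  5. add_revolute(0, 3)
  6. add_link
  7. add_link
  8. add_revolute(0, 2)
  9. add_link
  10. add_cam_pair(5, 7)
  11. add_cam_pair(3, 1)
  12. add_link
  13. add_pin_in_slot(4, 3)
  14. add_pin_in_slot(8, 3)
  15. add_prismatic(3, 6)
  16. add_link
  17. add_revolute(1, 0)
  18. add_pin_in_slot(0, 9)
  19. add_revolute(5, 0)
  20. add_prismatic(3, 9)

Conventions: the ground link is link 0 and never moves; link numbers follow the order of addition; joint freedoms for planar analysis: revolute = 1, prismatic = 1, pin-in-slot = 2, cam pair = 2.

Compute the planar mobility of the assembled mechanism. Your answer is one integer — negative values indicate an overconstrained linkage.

(L,J1,J2)=(1,0,0); link0 fixed
link1: (2,0,0)
link2: (3,0,0)
link3: (4,0,0)
link4: (5,0,0)
R 0-3 [J1]: (5,1,0)
link5: (6,1,0)
link6: (7,1,0)
R 0-2 [J1]: (7,2,0)
link7: (8,2,0)
C 5-7 [J2]: (8,2,1)
C 3-1 [J2]: (8,2,2)
link8: (9,2,2)
PS 4-3 [J2]: (9,2,3)
PS 8-3 [J2]: (9,2,4)
P 3-6 [J1]: (9,3,4)
link9: (10,3,4)
R 1-0 [J1]: (10,4,4)
PS 0-9 [J2]: (10,4,5)
R 5-0 [J1]: (10,5,5)
P 3-9 [J1]: (10,6,5)
Grübler: 3·9 − 2·6 − 5 = 10

M = 10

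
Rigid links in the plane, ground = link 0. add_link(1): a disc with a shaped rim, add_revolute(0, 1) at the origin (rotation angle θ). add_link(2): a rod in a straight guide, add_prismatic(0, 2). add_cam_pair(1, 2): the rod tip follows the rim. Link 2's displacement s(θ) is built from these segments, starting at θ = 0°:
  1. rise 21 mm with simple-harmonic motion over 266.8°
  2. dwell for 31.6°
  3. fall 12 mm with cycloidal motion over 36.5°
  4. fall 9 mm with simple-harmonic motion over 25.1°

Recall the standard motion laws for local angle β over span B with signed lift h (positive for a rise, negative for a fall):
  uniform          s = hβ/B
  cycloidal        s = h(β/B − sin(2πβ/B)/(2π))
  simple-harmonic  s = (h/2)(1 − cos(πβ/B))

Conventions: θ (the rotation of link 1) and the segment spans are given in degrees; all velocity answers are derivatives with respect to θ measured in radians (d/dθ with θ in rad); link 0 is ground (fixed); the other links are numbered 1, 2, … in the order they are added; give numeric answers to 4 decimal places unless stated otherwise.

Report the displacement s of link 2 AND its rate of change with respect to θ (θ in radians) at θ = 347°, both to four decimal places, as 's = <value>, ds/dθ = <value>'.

segment 1 (0° to 266.8°, simple-harmonic, h = 21) is passed completely: s = 0.0000 + (21) = 21.0000
segment 2 (266.8° to 298.4°, dwell): s unchanged at 21.0000
segment 3 (298.4° to 334.9°, cycloidal, h = -12) is passed completely: s = 21.0000 + (-12) = 9.0000
θ = 347° falls in segment 4 (334.9° to 360°, simple-harmonic, h = -9): β = 347 − 334.9 = 12.1°, B = 25.1°; Δs = -9/2·(1 − cos(π·0.4821)) = -4.2467; s = 9.0000 − 4.2467 = 4.7533
velocity in seg [334.9°–360°] (simple-harmonic), θ in radians: β = 12.1° = 0.2112 rad, B = 25.1° = 0.4381 rad; ds/dθ = (πh/(2B)) sin(πβ/B) = (π·(-9)/(2·0.4381)) sin(π·0.4821) = -32.219743 mm/rad

s = 4.7533, ds/dθ = -32.2197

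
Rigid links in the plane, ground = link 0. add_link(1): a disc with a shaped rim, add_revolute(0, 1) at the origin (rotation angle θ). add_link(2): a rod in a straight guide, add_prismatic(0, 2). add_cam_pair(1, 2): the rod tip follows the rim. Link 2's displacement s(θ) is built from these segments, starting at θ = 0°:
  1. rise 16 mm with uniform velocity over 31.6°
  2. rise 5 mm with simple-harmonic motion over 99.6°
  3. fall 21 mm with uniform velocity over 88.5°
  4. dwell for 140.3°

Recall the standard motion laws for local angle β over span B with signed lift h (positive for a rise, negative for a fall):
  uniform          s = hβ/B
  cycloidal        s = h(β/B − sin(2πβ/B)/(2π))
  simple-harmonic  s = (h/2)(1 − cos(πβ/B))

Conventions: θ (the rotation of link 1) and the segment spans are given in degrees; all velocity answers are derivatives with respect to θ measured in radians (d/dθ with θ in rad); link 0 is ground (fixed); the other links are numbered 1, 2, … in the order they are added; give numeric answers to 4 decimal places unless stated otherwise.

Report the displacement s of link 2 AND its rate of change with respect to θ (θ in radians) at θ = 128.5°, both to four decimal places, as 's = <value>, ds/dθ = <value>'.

segment 1 (0° to 31.6°, uniform, h = 16) is passed completely: s = 0.0000 + (16) = 16.0000
θ = 128.5° falls in segment 2 (31.6° to 131.2°, simple-harmonic, h = 5): β = 128.5 − 31.6 = 96.9°, B = 99.6°; Δs = 5/2·(1 − cos(π·0.9729)) = 4.9909; s = 16.0000 + 4.9909 = 20.9909
velocity in seg [31.6°–131.2°] (simple-harmonic), θ in radians: β = 96.9° = 1.6912 rad, B = 99.6° = 1.7383 rad; ds/dθ = (πh/(2B)) sin(πβ/B) = (π·5/(2·1.7383)) sin(π·0.9729) = 0.384311 mm/rad

s = 20.9909, ds/dθ = 0.3843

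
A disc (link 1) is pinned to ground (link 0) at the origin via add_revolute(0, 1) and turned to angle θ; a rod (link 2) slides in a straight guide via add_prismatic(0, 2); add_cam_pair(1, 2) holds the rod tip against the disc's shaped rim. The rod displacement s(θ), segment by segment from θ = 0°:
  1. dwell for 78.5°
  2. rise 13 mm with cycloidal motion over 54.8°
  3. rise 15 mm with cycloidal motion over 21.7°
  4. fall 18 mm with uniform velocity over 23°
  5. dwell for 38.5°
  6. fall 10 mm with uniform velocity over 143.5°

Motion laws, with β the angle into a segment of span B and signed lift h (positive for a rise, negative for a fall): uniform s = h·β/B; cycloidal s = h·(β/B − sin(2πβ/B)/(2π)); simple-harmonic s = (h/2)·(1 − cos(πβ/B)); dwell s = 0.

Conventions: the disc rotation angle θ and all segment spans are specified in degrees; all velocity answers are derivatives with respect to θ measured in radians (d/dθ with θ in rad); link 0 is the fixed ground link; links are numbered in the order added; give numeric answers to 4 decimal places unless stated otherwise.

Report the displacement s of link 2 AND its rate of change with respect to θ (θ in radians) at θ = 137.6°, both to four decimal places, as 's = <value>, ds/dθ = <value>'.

segment 1 (0° to 78.5°, dwell): s unchanged at 0.0000
segment 2 (78.5° to 133.3°, cycloidal, h = 13) is passed completely: s = 0.0000 + (13) = 13.0000
θ = 137.6° falls in segment 3 (133.3° to 155°, cycloidal, h = 15): β = 137.6 − 133.3 = 4.3°, B = 21.7°; Δs = 15·(0.1982 − sin(2π·0.1982)/(2π)) = 0.7106; s = 13.0000 + 0.7106 = 13.7106
velocity in seg [133.3°–155°] (cycloidal), θ in radians: β = 4.3° = 0.0750 rad, B = 21.7° = 0.3787 rad; ds/dθ = (h/B)(1 − cos(2πβ/B)) = (15/0.3787)(1 − cos(2π·0.1982)) = 26.931218 mm/rad

s = 13.7106, ds/dθ = 26.9312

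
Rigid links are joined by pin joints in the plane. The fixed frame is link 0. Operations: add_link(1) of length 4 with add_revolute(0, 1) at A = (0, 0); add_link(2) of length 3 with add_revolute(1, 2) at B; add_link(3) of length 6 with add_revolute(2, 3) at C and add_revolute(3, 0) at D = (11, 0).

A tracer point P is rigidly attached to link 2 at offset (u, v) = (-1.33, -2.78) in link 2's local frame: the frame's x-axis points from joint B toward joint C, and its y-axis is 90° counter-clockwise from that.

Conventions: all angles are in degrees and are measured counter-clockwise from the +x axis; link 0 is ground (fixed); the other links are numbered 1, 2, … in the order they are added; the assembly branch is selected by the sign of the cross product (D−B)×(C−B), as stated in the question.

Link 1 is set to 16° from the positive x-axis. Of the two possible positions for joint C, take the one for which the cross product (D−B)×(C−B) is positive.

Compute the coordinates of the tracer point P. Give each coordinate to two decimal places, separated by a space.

A=(0,0), D=(11.00,0)
B = A + 4.00·(cos16°, sin16°) = (3.8450, 1.1025)
|BD| = 7.2394
circle(B,3.00) ∩ circle(D,6.00): a=1.7549, h=2.4332
  candidates: C₊=(5.9500,3.2401) cross=17.615; C₋=(5.2089,-1.5695) cross=-17.615
  branch + wants cross > 0 → take C=(5.9500,3.2401) (cross=17.615)
ex = (C−B)/|BC| = (0.7017,0.7125); ey = (-0.7125,0.7017)
P = B + -1.33·ex + -2.78·ey = (4.8926,-1.7957)

4.89 -1.80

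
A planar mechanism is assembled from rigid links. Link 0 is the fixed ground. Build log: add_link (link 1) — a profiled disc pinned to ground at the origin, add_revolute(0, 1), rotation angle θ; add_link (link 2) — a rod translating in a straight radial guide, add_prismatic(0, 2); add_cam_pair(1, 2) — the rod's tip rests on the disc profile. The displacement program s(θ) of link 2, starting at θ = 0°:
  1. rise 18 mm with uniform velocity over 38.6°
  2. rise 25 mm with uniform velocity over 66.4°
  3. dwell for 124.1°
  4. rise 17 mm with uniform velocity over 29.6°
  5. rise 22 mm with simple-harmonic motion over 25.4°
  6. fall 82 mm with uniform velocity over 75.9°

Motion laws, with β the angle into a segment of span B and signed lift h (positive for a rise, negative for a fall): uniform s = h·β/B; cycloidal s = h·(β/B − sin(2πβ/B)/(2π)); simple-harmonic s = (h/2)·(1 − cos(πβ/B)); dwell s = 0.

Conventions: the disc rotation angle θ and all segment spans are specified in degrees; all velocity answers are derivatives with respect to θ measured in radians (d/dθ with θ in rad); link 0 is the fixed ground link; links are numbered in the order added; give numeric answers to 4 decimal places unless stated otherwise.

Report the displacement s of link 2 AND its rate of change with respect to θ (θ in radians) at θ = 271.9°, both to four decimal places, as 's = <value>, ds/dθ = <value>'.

seg 1 [0°–38.6°] uniform, h=18: full span → s += 18 → s = 18.0000
seg 2 [38.6°–105°] uniform, h=25: full span → s += 25 → s = 43.0000
seg 3 [105°–229.1°] dwell: s stays 43.0000
seg 4 [229.1°–258.7°] uniform, h=17: full span → s += 17 → s = 60.0000
seg 5 [258.7°–284.1°] simple-harmonic, h=22: θ=271.9° here. β=13.2, B=25.4. 22/2·(1 − cos(π·0.5197)) = 11.6798 → s = 71.6798
velocity in seg [258.7°–284.1°] (simple-harmonic), θ in radians: β = 13.2° = 0.2304 rad, B = 25.4° = 0.4433 rad; ds/dθ = (πh/(2B)) sin(πβ/B) = (π·22/(2·0.4433)) sin(π·0.5197) = 77.803739 mm/rad

s = 71.6798, ds/dθ = 77.8037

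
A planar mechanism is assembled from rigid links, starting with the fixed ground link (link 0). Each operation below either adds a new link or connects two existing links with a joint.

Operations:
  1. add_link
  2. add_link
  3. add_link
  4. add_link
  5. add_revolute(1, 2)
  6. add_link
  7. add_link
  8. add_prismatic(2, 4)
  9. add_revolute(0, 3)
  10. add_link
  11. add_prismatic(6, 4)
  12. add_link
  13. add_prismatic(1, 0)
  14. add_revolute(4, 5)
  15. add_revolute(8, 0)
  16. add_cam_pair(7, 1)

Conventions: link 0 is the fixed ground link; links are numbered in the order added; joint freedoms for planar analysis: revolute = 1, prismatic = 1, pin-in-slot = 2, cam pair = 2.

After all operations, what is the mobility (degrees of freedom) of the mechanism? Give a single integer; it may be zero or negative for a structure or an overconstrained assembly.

ground; <1,0,0>
#1 <2,0,0>
#2 <3,0,0>
#3 <4,0,0>
#4 <5,0,0>
R:1↔2 J1 <5,1,0>
#5 <6,1,0>
#6 <7,1,0>
P:2↔4 J1 <7,2,0>
R:0↔3 J1 <7,3,0>
#7 <8,3,0>
P:6↔4 J1 <8,4,0>
#8 <9,4,0>
P:1↔0 J1 <9,5,0>
R:4↔5 J1 <9,6,0>
R:8↔0 J1 <9,7,0>
C:7↔1 J2 <9,7,1>
3×8 − 2×7 − 1×1 = 9

M = 9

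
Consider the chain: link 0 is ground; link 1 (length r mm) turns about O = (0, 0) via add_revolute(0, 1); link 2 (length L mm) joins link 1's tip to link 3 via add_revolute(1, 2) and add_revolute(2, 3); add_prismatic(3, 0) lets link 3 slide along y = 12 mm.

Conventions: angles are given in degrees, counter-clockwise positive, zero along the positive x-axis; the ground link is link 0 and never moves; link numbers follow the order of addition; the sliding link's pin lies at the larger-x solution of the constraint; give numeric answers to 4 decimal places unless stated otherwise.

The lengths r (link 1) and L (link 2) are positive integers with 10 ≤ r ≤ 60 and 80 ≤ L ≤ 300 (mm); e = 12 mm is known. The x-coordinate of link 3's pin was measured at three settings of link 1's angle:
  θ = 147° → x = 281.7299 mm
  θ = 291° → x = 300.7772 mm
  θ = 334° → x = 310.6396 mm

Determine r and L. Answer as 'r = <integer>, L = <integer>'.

constraint per measurement: (x − r cos θ)² + (r sin θ − e)² = L²
subtracting the θ₁ and θ₂ equations cancels the r² and L² terms:
r = (x₁² − x₂²) / (2[(x₁cos θ₁ + e sin θ₁) − (x₂cos θ₂ + e sin θ₂)]) = 17.0000 → r = 17
L² = (x₁ − r cos θ₁)² + (r sin θ₁ − e)² = 87615.9954 → L = 296.0000 → L = 296
check at θ₃=334°: x = 310.6396 (printed 310.6396) ✓

r = 17, L = 296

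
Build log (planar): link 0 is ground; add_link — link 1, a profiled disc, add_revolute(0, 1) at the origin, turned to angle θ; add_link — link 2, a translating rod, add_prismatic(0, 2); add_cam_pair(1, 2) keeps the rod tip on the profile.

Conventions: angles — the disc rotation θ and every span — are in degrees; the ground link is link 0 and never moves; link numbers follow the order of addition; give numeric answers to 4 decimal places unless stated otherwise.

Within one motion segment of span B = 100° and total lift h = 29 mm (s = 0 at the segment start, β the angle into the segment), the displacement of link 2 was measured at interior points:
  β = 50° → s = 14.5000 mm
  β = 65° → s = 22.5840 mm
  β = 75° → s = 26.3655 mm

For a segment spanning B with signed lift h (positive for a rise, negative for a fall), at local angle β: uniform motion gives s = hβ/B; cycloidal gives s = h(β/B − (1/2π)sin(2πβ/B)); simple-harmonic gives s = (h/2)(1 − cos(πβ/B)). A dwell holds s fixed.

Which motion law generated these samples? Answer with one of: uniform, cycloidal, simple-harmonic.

candidates at β/B = r: uniform s = h·r (linear in β); cycloidal s = h·(r − sin(2πr)/(2π)); simple-harmonic s = (h/2)(1 − cos(πr))
β=50°: printed 14.5000 | uniform 14.5000, cycloidal 14.5000, simple-harmonic 14.5000
β=65°: printed 22.5840 | uniform 18.8500, cycloidal 22.5840, simple-harmonic 21.0829
β=75°: printed 26.3655 | uniform 21.7500, cycloidal 26.3655, simple-harmonic 24.7530
only one law matches every sample → cycloidal

cycloidal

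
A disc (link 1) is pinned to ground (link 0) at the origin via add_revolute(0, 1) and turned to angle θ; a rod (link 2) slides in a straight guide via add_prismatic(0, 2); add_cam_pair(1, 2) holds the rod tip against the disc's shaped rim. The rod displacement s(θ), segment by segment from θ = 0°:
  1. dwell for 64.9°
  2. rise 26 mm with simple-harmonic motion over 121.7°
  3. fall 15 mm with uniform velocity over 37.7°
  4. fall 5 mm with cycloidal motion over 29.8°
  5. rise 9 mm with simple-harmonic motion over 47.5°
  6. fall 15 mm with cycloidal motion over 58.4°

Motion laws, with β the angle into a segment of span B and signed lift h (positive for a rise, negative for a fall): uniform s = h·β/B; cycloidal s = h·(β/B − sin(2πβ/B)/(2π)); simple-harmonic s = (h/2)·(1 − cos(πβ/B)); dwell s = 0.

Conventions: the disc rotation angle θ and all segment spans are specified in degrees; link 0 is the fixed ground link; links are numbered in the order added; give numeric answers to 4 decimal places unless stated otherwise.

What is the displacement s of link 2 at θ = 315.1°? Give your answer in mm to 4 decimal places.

segment 1 (0° to 64.9°, dwell): s unchanged at 0.0000
segment 2 (64.9° to 186.6°, simple-harmonic, h = 26) is passed completely: s = 0.0000 + (26) = 26.0000
segment 3 (186.6° to 224.3°, uniform, h = -15) is passed completely: s = 26.0000 + (-15) = 11.0000
segment 4 (224.3° to 254.1°, cycloidal, h = -5) is passed completely: s = 11.0000 + (-5) = 6.0000
segment 5 (254.1° to 301.6°, simple-harmonic, h = 9) is passed completely: s = 6.0000 + (9) = 15.0000
θ = 315.1° falls in segment 6 (301.6° to 360°, cycloidal, h = -15): β = 315.1 − 301.6 = 13.5°, B = 58.4°; Δs = -15·(0.2312 − sin(2π·0.2312)/(2π)) = -1.0968; s = 15.0000 − 1.0968 = 13.9032

13.9032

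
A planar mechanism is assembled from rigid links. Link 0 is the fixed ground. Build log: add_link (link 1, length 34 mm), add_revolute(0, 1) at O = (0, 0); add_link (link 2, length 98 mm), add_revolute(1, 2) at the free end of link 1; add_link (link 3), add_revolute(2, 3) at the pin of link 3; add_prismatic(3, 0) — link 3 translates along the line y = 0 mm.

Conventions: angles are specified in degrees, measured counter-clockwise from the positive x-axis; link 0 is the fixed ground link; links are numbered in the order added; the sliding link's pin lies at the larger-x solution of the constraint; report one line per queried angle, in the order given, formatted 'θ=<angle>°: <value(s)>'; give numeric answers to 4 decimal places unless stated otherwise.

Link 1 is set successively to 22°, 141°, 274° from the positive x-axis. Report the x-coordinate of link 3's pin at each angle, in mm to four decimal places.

geometry: r = 34 mm, L = 98 mm, e = 0 mm
θ=22°: crank pin P = (r cos θ, r sin θ) = (31.524251, 12.736624)
θ=22°: h = r sin θ − e = 12.736624 − 0 = 12.736624
θ=22°: x = r cos θ + √(L² − h²) = 31.524251 + 97.168814 = 128.693065
θ=141°: crank pin P = (r cos θ, r sin θ) = (-26.422963, 21.396893)
θ=141°: h = r sin θ − e = 21.396893 − 0 = 21.396893
θ=141°: x = r cos θ + √(L² − h²) = -26.422963 + 95.635626 = 69.212663
θ=274°: crank pin P = (r cos θ, r sin θ) = (2.371720, -33.917178)
θ=274°: h = r sin θ − e = -33.917178 − 0 = -33.917178
θ=274°: x = r cos θ + √(L² − h²) = 2.371720 + 91.943597 = 94.315317

θ=22°: 128.6931
θ=141°: 69.2127
θ=274°: 94.3153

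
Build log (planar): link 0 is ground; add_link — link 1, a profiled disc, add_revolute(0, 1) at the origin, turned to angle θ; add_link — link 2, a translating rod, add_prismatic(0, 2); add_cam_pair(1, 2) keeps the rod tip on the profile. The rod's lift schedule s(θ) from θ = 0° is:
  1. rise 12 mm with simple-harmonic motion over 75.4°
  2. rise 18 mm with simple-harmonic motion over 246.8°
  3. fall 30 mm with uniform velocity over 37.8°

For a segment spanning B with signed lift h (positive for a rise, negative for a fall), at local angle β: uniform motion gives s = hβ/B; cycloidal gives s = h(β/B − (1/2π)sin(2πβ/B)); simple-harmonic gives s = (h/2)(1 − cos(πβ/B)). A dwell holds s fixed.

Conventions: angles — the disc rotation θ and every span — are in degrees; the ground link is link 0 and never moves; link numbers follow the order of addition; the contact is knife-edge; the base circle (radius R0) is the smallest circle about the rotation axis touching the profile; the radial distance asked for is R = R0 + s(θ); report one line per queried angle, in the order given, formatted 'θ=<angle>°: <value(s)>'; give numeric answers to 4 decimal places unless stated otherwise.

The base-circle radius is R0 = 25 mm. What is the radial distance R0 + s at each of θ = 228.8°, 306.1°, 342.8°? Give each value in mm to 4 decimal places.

seg 1 [0°–75.4°] simple-harmonic, h=12: full span → s += 12 → s = 12.0000
seg 2 [75.4°–322.2°] simple-harmonic, h=18: θ=228.8° here. β=153.4, B=246.8. 18/2·(1 − cos(π·0.6216)) = 12.3540 → s = 24.3540
seg 2 [75.4°–322.2°] simple-harmonic, h=18: θ=306.1° here. β=230.7, B=246.8. 18/2·(1 − cos(π·0.9348)) = 17.8117 → s = 29.8117
seg 2 [75.4°–322.2°] simple-harmonic, h=18: full span → s += 18 → s = 30.0000
seg 3 [322.2°–360°] uniform, h=-30: θ=342.8° here. β=20.6, B=37.8. -30·20.6/37.8 = -16.3492 → s = 13.6508
θ=228.8°: R = R0 + s = 25 + 24.3540 = 49.3540
θ=306.1°: R = R0 + s = 25 + 29.8117 = 54.8117
θ=342.8°: R = R0 + s = 25 + 13.6508 = 38.6508

θ=228.8°: 49.3540
θ=306.1°: 54.8117
θ=342.8°: 38.6508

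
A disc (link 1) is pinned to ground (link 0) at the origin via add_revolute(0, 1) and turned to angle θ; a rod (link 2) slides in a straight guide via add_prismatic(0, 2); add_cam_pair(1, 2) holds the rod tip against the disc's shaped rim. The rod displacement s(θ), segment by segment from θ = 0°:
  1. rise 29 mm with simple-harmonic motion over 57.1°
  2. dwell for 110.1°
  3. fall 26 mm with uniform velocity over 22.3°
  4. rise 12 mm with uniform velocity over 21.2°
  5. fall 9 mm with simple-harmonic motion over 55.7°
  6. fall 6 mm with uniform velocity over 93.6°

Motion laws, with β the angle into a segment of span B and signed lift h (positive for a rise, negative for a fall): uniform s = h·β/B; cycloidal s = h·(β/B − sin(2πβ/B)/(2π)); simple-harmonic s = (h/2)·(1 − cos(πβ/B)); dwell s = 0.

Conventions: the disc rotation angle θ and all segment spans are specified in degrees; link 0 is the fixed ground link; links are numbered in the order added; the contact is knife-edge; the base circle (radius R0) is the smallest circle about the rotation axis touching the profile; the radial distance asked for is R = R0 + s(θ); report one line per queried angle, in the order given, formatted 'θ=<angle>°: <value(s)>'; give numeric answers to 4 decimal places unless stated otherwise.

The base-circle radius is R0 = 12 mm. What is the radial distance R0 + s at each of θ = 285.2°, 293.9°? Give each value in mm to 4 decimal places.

segment 1 (0° to 57.1°, simple-harmonic, h = 29) is passed completely: s = 0.0000 + (29) = 29.0000
segment 2 (57.1° to 167.2°, dwell): s unchanged at 29.0000
segment 3 (167.2° to 189.5°, uniform, h = -26) is passed completely: s = 29.0000 + (-26) = 3.0000
segment 4 (189.5° to 210.7°, uniform, h = 12) is passed completely: s = 3.0000 + (12) = 15.0000
segment 5 (210.7° to 266.4°, simple-harmonic, h = -9) is passed completely: s = 15.0000 + (-9) = 6.0000
θ = 285.2° falls in segment 6 (266.4° to 360°, uniform, h = -6): β = 285.2 − 266.4 = 18.8°, B = 93.6°; Δs = -6·18.8/93.6 = -1.2051; s = 6.0000 − 1.2051 = 4.7949
θ = 293.9° falls in segment 6 (266.4° to 360°, uniform, h = -6): β = 293.9 − 266.4 = 27.5°, B = 93.6°; Δs = -6·27.5/93.6 = -1.7628; s = 6.0000 − 1.7628 = 4.2372
θ=285.2°: R = R0 + s = 12 + 4.7949 = 16.7949
θ=293.9°: R = R0 + s = 12 + 4.2372 = 16.2372

θ=285.2°: 16.7949
θ=293.9°: 16.2372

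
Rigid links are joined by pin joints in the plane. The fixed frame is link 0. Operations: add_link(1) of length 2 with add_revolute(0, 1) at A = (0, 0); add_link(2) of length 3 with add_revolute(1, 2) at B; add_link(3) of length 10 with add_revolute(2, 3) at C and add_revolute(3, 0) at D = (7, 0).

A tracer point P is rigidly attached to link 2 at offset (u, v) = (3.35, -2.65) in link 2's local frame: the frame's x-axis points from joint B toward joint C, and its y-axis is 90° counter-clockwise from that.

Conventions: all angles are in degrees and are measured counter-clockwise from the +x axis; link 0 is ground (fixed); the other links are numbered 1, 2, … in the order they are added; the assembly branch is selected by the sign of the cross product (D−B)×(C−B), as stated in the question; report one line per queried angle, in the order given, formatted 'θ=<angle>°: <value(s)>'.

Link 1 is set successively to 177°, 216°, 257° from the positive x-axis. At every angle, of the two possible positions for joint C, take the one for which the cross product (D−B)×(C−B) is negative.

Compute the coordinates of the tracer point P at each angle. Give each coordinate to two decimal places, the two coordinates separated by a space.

A=(0,0), D=(7.00,0)
θ=177°: B = A + 2.00·(cos177°, sin177°) = (-1.9973, 0.1047)
θ=177°: |BD| = 8.9979
θ=177°: circle(B,3.00) ∩ circle(D,10.00): a=-0.5578, h=2.9477
θ=177°:   candidates: C₊=(-2.5208,3.0586) cross=26.523; C₋=(-2.5893,-2.8363) cross=-26.523
θ=177°:   branch - wants cross < 0 → take C=(-2.5893,-2.8363) (cross=-26.523)
θ=177°: ex = (C−B)/|BC| = (-0.1974,-0.9803); ey = (0.9803,-0.1974)
θ=177°: P = B + 3.35·ex + -2.65·ey = (-5.2563,-2.6564)
θ=216°: B = A + 2.00·(cos216°, sin216°) = (-1.6180, -1.1756)
θ=216°: |BD| = 8.6978
θ=216°: circle(B,3.00) ∩ circle(D,10.00): a=-0.8823, h=2.8673
θ=216°:   candidates: C₊=(-2.8797,1.5462) cross=24.940; C₋=(-2.1047,-4.1358) cross=-24.940
θ=216°:   branch - wants cross < 0 → take C=(-2.1047,-4.1358) (cross=-24.940)
θ=216°: ex = (C−B)/|BC| = (-0.1622,-0.9868); ey = (0.9868,-0.1622)
θ=216°: P = B + 3.35·ex + -2.65·ey = (-4.7763,-4.0514)
θ=257°: B = A + 2.00·(cos257°, sin257°) = (-0.4499, -1.9487)
θ=257°: |BD| = 7.7006
θ=257°: circle(B,3.00) ∩ circle(D,10.00): a=-2.0584, h=2.1824
θ=257°:   candidates: C₊=(-2.9936,-0.3582) cross=16.806; C₋=(-1.8890,-4.5810) cross=-16.806
θ=257°:   branch - wants cross < 0 → take C=(-1.8890,-4.5810) (cross=-16.806)
θ=257°: ex = (C−B)/|BC| = (-0.4797,-0.8774); ey = (0.8774,-0.4797)
θ=257°: P = B + 3.35·ex + -2.65·ey = (-4.3821,-3.6170)

θ=177°: -5.26 -2.66
θ=216°: -4.78 -4.05
θ=257°: -4.38 -3.62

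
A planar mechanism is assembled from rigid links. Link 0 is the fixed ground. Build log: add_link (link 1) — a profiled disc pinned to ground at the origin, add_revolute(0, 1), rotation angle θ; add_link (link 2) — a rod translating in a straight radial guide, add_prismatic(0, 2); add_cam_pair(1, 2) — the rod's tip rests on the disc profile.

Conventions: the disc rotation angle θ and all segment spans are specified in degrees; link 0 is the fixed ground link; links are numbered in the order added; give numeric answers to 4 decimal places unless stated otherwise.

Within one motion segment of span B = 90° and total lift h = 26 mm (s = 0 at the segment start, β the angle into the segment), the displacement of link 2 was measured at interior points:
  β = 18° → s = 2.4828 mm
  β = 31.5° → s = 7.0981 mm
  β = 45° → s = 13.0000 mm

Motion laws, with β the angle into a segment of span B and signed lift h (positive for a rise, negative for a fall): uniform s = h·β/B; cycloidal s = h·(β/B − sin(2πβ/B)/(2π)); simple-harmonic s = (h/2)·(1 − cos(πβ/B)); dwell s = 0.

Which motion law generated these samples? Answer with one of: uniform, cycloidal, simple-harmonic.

candidates at β/B = r: uniform s = h·r (linear in β); cycloidal s = h·(r − sin(2πr)/(2π)); simple-harmonic s = (h/2)(1 − cos(πr))
β=18°: printed 2.4828 | uniform 5.2000, cycloidal 1.2645, simple-harmonic 2.4828
β=31.5°: printed 7.0981 | uniform 9.1000, cycloidal 5.7523, simple-harmonic 7.0981
β=45°: printed 13.0000 | uniform 13.0000, cycloidal 13.0000, simple-harmonic 13.0000
only one law matches every sample → simple-harmonic

simple-harmonic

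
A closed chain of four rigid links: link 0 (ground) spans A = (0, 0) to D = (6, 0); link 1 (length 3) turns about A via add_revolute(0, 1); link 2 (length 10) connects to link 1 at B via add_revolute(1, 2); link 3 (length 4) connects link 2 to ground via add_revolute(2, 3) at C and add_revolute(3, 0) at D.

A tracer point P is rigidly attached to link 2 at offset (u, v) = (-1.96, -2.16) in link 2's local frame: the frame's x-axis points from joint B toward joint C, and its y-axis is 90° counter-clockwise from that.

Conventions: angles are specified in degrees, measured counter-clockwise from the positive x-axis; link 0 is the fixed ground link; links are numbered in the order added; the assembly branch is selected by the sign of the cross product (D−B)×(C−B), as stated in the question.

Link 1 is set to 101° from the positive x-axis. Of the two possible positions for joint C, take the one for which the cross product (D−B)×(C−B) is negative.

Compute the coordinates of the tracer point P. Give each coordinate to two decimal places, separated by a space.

A=(0,0), D=(6.00,0)
B = A + 3.00·(cos101°, sin101°) = (-0.5724, 2.9449)
|BD| = 7.2020
circle(B,10.00) ∩ circle(D,4.00): a=9.4327, h=3.3202
  candidates: C₊=(9.3933,2.1179) cross=23.913; C₋=(6.6780,-3.9421) cross=-23.913
  branch - wants cross < 0 → take C=(6.6780,-3.9421) (cross=-23.913)
ex = (C−B)/|BC| = (0.7250,-0.6887); ey = (0.6887,0.7250)
P = B + -1.96·ex + -2.16·ey = (-3.4811,2.7286)

-3.48 2.73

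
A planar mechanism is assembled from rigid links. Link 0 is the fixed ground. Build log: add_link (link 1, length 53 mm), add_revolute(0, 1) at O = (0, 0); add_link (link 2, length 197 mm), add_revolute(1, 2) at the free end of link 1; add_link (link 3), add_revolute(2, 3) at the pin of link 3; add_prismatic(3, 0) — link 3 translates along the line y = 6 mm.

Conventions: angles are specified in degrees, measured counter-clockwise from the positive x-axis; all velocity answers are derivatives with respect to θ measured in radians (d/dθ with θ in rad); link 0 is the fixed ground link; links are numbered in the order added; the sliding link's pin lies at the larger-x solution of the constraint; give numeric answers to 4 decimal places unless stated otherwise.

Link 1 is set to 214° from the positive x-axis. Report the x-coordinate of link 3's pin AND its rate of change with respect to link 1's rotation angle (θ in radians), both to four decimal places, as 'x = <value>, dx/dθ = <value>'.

geometry: r = 53 mm, L = 197 mm, e = 6 mm
crank pin P = (r cos θ, r sin θ) = (-43.938991, -29.637224)
h = r sin θ − e = -29.637224 − 6 = -35.637224
x = r cos θ + √(L² − h²) = -43.938991 + 193.749808 = 149.810817
dx/dθ = −r sin θ − h·r cos θ/√(L² − h²) (θ in radians; h = -35.637224) = 21.555339

x = 149.8108, dx/dθ = 21.5553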